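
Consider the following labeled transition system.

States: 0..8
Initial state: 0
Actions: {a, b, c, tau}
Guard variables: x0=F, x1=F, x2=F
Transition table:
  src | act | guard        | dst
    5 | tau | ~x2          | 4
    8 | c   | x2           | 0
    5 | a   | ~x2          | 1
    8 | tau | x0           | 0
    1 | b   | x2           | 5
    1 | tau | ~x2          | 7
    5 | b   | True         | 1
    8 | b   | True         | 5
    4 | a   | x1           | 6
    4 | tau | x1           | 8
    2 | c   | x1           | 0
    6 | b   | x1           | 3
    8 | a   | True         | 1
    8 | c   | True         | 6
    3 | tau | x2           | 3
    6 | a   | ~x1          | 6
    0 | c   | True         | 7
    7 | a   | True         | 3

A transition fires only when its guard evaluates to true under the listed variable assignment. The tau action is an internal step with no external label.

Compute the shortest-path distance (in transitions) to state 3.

BFS to 3:
  depth 0: {0}
  depth 1: {7}
  depth 2: {3}
first hit 3 at d=2 via c·a

Answer: 2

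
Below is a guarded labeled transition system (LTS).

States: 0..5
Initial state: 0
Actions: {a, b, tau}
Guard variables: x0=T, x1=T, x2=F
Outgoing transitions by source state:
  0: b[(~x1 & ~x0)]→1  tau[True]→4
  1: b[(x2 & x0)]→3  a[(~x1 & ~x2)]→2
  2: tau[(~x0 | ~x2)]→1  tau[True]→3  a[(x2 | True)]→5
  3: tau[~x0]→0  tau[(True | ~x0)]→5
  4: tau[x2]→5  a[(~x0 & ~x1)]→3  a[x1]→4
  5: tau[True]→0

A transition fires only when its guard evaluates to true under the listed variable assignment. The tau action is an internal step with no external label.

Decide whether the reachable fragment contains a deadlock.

Reach set: {0,4}
  0: tau→4  [deg 1]
  4: a→4  [deg 1]

Answer: DEADLOCK-FREE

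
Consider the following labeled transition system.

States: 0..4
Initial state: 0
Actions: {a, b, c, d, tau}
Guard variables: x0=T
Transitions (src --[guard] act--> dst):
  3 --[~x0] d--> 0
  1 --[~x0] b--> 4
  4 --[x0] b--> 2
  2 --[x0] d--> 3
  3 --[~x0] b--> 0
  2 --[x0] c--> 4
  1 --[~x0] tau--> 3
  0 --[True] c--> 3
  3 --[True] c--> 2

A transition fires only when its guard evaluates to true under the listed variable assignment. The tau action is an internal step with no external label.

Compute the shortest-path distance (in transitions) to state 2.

Answer: 2

Analysis:
BFS to 2:
  Layer 0: {0}
  Layer 1: {3}
  Layer 2: {2}
depth(2)=2, e.g. c·c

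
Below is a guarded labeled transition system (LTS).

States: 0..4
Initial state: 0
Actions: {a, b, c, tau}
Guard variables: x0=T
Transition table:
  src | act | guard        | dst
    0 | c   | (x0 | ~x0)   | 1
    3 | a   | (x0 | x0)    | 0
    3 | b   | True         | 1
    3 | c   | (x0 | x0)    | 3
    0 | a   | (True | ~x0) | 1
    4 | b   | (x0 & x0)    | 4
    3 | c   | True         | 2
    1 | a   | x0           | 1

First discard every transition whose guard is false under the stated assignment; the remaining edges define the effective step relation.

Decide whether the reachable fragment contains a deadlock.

Reach set: {0,1}
  0: a→1  c→1  [deg 2]
  1: a→1  [deg 1]

Answer: DEADLOCK-FREE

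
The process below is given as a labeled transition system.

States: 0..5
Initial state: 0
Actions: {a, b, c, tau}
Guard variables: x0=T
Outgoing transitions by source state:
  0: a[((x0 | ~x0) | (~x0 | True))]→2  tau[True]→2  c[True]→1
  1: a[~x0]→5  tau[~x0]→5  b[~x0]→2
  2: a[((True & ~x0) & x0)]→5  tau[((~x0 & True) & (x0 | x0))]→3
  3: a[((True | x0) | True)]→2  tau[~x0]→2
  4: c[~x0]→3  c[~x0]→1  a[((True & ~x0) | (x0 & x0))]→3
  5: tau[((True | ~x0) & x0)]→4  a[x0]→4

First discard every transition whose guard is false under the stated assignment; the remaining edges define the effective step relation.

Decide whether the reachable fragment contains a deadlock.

Answer: DEADLOCK at state 1

Analysis:
Reachable = {0,1,2}
  0: a→2  c→1  tau→2  [deg 3]
  1: ∅  [STUCK]
  2: ∅  [STUCK]
witness 1: c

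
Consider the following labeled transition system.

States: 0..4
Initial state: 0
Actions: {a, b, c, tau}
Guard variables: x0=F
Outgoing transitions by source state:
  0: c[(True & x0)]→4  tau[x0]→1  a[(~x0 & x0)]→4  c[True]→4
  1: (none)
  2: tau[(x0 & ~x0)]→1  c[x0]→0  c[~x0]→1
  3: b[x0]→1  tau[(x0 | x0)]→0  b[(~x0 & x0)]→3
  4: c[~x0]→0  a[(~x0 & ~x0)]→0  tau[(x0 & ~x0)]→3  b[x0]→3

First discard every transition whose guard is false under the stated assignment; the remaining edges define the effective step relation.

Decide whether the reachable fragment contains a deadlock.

Answer: DEADLOCK-FREE

Analysis:
Reachable = {0,4}
  0: c→4  [1 out]
  4: a→0  c→0  [2 out]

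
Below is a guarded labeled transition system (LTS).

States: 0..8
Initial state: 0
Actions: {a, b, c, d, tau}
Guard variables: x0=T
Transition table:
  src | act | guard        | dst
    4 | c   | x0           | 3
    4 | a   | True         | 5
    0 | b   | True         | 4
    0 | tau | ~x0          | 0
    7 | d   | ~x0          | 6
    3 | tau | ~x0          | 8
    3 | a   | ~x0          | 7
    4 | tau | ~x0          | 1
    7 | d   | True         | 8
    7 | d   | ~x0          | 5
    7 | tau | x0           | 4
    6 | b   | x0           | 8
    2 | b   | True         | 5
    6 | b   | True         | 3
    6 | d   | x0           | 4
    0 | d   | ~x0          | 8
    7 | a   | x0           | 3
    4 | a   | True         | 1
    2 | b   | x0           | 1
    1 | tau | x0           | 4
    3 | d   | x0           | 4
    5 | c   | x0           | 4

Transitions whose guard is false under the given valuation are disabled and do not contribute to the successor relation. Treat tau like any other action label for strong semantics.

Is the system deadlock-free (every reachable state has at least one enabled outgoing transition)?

Answer: DEADLOCK-FREE

Working:
Reachable = {0,1,3,4,5}
  0: b→4  [deg 1]
  1: tau→4  [deg 1]
  3: d→4  [deg 1]
  4: a→1  a→5  c→3  [deg 3]
  5: c→4  [deg 1]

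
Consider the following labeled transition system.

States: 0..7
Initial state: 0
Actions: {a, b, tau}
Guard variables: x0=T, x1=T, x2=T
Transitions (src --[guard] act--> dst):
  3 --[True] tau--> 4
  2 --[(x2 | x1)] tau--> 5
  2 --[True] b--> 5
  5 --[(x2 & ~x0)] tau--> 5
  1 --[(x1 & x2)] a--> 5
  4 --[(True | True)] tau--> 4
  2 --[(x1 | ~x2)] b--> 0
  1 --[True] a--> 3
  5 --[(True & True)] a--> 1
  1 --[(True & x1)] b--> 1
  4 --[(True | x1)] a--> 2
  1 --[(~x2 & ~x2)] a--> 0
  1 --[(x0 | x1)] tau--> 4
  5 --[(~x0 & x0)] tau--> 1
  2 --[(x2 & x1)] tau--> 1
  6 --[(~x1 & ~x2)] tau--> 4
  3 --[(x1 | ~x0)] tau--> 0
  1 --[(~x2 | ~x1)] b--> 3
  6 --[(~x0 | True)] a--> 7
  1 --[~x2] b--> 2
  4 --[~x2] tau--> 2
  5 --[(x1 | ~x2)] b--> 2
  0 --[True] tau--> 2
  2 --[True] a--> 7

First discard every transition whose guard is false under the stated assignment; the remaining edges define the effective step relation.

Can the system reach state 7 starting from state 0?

Answer: REACHABLE

Working:
17 transition(s) survive guard evaluation.
L0 = {0}
L1 = {2}  now seen {0,2}
L2 = {1,5,7}  now seen {0,1,2,5,7}
L3 = {3,4}  now seen {0,1,2,3,4,5,7}
Reachable = {0,1,2,3,4,5,7}
trace reaching 7: tau·a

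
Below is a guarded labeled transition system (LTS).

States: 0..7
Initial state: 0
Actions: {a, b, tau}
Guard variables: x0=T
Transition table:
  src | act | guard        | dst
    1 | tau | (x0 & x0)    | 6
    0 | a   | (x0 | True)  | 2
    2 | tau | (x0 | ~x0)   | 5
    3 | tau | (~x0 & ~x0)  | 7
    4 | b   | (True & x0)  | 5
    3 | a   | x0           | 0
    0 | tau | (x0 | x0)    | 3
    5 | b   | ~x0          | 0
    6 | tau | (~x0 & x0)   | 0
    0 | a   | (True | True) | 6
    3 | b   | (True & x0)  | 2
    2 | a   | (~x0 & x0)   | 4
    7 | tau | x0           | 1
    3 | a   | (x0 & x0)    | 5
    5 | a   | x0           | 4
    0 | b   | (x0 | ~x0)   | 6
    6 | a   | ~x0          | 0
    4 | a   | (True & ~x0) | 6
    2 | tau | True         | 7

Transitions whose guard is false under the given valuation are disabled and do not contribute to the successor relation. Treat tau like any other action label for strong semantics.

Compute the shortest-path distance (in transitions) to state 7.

Answer: 2

Working:
Layered search for 7:
  depth 0: {0}
  depth 1: {2,3,6}
  depth 2: {5,7}
7 enters at depth 2; path a·tau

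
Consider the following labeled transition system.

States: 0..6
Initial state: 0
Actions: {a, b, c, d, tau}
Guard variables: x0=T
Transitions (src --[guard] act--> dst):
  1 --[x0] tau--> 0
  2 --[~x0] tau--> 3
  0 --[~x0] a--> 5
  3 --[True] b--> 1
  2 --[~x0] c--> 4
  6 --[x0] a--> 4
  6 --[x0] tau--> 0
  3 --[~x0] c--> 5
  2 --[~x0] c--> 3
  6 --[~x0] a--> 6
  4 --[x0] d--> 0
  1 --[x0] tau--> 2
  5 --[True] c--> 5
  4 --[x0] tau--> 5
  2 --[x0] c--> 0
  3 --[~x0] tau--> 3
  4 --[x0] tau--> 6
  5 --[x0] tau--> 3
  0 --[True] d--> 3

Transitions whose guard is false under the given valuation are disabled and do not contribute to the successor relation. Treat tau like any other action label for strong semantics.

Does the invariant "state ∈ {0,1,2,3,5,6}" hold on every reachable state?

Answer: INVARIANT HOLDS

Trace:
Safe = {0,1,2,3,5,6}
Reach set: {0,1,2,3}
  0: safe
  1: safe
  2: safe
  3: safe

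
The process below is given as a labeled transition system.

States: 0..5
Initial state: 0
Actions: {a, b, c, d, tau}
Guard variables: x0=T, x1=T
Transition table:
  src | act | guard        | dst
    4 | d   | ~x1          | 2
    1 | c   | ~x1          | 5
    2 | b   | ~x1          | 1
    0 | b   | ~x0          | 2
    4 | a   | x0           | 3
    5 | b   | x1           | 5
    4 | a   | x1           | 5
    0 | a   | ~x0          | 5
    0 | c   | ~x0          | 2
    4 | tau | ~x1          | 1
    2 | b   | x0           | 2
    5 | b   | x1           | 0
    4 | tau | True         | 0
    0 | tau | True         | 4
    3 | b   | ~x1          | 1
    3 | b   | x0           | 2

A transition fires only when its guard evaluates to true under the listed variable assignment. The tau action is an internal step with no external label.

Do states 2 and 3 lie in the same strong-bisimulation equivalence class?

Compute ~ classes (split until stable):
  π0 = {{0,1,2,3,4,5}}
  π1 = {{0},{1},{2,3,5},{4}}
  π2 = {{0},{1},{2,3},{4},{5}}
Fixed point at round 3; 5 class(es).
[2]={2,3}  [3]={2,3}

Answer: BISIMILAR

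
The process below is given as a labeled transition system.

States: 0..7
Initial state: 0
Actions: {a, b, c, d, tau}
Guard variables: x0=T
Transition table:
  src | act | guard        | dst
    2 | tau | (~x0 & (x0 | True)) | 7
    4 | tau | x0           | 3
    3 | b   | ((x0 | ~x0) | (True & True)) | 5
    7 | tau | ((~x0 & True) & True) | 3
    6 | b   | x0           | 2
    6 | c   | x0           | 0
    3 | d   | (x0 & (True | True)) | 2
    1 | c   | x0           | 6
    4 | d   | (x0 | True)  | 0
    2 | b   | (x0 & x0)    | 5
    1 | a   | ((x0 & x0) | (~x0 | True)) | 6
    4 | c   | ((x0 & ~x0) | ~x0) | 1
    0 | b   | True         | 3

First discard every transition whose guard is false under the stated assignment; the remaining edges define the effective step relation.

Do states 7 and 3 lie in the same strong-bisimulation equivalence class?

Compute ~ classes (split until stable):
  round 0: {{0,1,2,3,4,5,6,7}}
  round 1: {{0,2},{1},{3},{4},{5,7},{6}}
  round 2: {{0},{1},{2},{3},{4},{5,7},{6}}
Fixed point at round 3; 7 class(es).
class of 7: {5,7}; class of 3: {3}

Answer: NOT BISIMILAR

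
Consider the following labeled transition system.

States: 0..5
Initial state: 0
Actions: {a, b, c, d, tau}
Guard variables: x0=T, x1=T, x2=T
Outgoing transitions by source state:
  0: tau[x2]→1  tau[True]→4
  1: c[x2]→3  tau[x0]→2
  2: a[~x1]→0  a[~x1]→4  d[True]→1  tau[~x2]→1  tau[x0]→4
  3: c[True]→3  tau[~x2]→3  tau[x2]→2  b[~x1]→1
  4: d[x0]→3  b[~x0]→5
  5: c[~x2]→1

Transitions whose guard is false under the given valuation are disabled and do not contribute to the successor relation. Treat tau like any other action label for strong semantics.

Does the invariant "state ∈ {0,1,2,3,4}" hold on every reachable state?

Answer: INVARIANT HOLDS

Analysis:
Allowed set {0,1,2,3,4}
R = {0,1,2,3,4}
  0: safe
  1: safe
  2: safe
  3: safe
  4: safe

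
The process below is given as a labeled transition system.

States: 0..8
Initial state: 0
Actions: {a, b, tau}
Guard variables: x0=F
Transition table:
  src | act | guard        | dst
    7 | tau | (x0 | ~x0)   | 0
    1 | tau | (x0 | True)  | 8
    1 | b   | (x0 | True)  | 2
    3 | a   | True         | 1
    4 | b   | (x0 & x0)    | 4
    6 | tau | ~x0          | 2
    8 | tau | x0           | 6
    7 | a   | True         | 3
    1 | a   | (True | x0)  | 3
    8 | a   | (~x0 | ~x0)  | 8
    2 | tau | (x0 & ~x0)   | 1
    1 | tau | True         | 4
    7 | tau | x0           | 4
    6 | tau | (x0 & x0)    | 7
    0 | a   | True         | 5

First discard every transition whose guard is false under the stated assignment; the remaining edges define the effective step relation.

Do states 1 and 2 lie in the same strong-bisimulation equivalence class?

Answer: NOT BISIMILAR

Trace:
Refine partition for ~:
  round 0: {{0,1,2,3,4,5,6,7,8}}
  round 1: {{0,3,8},{1},{2,4,5},{6},{7}}
  round 2: {{0},{1},{2,4,5},{3},{6},{7},{8}}
Fixed point at round 3; 7 class(es).
1∈{1}, 2∈{2,4,5}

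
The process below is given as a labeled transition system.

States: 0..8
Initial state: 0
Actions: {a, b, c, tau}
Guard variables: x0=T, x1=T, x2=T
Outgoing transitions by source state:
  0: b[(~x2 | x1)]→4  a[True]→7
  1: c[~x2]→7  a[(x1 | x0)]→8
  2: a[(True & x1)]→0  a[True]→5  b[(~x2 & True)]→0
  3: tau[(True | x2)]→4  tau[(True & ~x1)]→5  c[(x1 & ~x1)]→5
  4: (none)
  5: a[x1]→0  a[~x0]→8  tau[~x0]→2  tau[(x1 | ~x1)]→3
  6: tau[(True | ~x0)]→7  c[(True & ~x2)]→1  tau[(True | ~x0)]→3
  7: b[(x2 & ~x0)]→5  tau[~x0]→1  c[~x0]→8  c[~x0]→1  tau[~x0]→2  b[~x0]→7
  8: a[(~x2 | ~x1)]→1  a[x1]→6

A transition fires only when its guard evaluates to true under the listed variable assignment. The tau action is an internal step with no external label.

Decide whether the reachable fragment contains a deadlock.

Reachable = {0,4,7}
  0: a→7  b→4  [2 exit(s)]
  4: ∅  [no exit]
  7: ∅  [no exit]
witness 4: b

Answer: DEADLOCK at state 4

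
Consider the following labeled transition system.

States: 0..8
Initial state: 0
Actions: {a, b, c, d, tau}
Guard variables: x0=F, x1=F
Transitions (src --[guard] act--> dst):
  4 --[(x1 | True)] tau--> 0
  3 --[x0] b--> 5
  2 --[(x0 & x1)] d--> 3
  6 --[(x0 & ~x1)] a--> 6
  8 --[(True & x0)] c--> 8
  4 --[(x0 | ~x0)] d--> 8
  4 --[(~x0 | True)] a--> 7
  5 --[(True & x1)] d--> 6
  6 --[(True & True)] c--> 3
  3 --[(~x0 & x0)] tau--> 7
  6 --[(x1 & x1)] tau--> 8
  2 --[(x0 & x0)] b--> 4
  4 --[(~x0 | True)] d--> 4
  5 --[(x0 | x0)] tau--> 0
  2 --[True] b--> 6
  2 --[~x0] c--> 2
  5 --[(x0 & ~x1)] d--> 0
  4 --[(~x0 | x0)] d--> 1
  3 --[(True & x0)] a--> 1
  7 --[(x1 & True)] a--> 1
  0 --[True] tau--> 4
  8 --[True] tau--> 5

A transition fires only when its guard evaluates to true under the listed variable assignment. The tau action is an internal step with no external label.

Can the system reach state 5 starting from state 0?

After dropping false guards: 10 live edges.
Layer 0: {0}
Layer 1: {4}  cumulative {0,4}
Layer 2: {1,7,8}  cumulative {0,1,4,7,8}
Layer 3: {5}  cumulative {0,1,4,5,7,8}
Reach set: {0,1,4,5,7,8}
trace reaching 5: tau·d·tau

Answer: REACHABLE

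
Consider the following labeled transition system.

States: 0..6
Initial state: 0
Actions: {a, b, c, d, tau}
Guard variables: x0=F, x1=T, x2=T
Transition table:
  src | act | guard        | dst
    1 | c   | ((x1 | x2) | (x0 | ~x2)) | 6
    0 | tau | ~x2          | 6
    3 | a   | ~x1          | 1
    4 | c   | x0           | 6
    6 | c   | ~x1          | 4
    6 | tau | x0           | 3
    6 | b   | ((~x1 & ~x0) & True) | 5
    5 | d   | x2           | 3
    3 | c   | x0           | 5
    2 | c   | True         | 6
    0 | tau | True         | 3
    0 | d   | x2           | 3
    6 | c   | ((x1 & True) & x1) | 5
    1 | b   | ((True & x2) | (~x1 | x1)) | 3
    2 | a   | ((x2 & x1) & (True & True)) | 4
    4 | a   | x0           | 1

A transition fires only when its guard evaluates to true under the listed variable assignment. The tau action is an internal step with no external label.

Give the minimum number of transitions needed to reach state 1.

Breadth-first toward 1:
  depth 0: {0}
  depth 1: {3}
1 never appears.

Answer: UNREACHABLE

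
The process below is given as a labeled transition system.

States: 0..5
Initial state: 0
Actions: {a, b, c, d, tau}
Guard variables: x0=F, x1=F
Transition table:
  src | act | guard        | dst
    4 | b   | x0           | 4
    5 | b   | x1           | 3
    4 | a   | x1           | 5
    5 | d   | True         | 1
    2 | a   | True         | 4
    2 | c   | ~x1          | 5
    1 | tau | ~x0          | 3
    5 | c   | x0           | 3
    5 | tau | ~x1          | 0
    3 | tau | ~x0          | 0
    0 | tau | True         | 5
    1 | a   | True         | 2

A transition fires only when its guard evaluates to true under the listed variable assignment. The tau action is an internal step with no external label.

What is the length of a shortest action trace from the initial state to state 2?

Layered search for 2:
  Layer 0: {0}
  Layer 1: {5}
  Layer 2: {1}
  Layer 3: {2,3}
2 enters at depth 3; path tau·d·a

Answer: 3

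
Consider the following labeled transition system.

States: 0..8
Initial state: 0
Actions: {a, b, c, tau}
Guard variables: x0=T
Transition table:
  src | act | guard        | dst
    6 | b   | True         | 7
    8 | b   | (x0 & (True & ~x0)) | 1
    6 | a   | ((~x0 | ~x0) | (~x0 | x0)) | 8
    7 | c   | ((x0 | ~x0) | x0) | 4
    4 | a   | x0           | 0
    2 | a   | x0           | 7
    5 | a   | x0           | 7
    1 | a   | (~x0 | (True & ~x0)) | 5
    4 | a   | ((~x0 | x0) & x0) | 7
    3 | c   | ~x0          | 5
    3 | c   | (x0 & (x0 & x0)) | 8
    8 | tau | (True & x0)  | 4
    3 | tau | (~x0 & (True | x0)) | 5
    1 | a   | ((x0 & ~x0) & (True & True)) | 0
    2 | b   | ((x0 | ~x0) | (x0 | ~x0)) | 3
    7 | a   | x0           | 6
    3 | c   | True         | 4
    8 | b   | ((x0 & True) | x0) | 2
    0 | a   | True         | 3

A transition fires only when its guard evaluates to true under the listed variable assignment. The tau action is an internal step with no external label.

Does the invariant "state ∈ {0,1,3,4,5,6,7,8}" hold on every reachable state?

Safe = {0,1,3,4,5,6,7,8}
R = {0,2,3,4,6,7,8}
  0: ✓
  2: outside
  3: ✓
  4: ✓
  6: ✓
  7: ✓
  8: ✓
reach 2 via a·c·b — violates

Answer: INVARIANT VIOLATED at state 2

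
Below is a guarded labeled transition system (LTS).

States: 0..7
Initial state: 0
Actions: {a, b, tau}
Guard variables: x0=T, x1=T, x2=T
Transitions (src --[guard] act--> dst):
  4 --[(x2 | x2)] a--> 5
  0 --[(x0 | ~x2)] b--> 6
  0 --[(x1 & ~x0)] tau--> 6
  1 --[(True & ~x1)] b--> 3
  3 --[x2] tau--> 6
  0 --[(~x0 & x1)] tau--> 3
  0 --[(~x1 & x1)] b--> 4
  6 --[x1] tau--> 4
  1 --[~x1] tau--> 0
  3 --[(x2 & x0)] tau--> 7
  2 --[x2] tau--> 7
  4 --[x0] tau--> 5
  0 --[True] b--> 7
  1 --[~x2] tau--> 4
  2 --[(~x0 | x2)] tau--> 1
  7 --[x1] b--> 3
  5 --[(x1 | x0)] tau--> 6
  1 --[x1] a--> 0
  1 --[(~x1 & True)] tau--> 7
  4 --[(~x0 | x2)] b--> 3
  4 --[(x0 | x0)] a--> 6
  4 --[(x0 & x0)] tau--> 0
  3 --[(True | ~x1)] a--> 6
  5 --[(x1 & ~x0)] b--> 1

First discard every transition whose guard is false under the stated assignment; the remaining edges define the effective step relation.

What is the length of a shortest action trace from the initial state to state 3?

BFS to 3:
  depth 0: {0}
  depth 1: {6,7}
  depth 2: {3,4}
depth(3)=2, e.g. b·b

Answer: 2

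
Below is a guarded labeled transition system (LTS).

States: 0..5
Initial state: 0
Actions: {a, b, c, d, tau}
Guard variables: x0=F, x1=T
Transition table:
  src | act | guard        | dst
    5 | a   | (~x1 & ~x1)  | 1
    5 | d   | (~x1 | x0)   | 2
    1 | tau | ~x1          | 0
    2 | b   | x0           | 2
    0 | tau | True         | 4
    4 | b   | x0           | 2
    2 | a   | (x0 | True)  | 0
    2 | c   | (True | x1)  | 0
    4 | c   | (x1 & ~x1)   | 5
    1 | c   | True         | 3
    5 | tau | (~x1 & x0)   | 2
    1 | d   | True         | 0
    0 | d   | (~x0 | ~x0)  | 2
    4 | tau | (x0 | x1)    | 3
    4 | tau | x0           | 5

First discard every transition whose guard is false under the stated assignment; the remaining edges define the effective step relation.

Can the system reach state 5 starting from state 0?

Answer: UNREACHABLE

Trace:
Guard filter leaves 7 enabled edge(s).
L0 = {0}
L1 = {2,4}  total {0,2,4}
L2 = {3}  total {0,2,3,4}
Reach set: {0,2,3,4}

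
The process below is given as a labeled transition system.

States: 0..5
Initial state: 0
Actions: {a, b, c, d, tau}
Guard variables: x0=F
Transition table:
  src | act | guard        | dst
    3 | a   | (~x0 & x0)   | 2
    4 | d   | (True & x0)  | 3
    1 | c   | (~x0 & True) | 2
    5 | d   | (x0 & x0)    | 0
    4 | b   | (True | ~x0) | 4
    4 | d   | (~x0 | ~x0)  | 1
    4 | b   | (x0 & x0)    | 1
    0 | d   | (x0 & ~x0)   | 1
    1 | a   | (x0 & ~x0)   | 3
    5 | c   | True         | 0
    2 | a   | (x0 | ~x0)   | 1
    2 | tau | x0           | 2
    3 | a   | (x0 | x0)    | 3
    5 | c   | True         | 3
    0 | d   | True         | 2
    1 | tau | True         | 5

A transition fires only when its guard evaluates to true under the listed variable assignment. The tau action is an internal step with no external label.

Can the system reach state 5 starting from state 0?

Guard filter leaves 8 enabled edge(s).
Layer 0: {0}
Layer 1: {2}  now seen {0,2}
Layer 2: {1}  now seen {0,1,2}
Layer 3: {5}  now seen {0,1,2,5}
Layer 4: {3}  now seen {0,1,2,3,5}
Reach set: {0,1,2,3,5}
trace reaching 5: d·a·tau

Answer: REACHABLE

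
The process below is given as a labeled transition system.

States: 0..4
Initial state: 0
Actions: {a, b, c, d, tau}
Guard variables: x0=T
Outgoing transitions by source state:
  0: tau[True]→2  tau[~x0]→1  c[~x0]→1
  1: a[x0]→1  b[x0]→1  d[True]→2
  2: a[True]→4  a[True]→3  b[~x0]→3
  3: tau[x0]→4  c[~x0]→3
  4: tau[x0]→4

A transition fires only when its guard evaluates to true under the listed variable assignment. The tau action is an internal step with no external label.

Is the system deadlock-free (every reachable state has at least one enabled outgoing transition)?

Answer: DEADLOCK-FREE

Trace:
Reachable = {0,2,3,4}
  0: tau→2  [1 exit(s)]
  2: a→3  a→4  [2 exit(s)]
  3: tau→4  [1 exit(s)]
  4: tau→4  [1 exit(s)]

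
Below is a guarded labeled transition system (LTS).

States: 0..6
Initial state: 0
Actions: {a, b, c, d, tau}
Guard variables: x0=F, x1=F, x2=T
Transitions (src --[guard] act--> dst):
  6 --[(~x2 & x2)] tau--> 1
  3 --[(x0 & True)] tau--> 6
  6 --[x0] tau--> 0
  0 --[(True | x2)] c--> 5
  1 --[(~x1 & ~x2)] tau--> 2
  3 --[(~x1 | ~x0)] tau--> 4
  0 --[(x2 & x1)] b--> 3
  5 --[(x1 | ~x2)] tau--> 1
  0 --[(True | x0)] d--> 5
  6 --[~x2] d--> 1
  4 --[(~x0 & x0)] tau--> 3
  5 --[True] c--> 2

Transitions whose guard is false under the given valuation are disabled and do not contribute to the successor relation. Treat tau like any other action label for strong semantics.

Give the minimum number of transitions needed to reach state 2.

Layered search for 2:
  L0 = {0}
  L1 = {5}
  L2 = {2}
depth(2)=2, e.g. c·c

Answer: 2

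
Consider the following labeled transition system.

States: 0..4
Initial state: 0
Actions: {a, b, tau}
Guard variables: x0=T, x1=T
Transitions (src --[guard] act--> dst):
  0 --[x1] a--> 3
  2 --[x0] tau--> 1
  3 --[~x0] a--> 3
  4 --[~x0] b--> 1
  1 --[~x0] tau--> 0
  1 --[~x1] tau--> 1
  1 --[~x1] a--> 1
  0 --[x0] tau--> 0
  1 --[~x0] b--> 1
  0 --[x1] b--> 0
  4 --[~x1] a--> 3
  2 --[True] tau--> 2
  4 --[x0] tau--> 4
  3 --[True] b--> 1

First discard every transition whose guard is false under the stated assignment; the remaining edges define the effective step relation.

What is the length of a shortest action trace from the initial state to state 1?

BFS to 1:
  depth 0: {0}
  depth 1: {3}
  depth 2: {1}
first hit 1 at d=2 via a·b

Answer: 2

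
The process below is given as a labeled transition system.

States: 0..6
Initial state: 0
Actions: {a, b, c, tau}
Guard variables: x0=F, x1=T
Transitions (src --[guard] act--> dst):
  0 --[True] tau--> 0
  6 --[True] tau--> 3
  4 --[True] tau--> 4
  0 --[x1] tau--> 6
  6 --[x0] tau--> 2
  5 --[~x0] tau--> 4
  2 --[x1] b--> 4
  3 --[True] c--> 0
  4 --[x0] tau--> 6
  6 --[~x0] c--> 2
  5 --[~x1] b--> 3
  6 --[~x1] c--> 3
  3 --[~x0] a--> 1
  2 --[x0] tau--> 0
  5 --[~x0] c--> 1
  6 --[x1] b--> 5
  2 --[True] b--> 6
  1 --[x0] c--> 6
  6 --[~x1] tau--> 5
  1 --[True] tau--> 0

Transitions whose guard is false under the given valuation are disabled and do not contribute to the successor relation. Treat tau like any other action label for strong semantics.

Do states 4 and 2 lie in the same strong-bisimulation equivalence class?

Refine partition for ~:
  round 0: {{0,1,2,3,4,5,6}}
  round 1: {{0,1,4},{2},{3},{5},{6}}
  round 2: {{0},{1,4},{2},{3},{5},{6}}
  round 3: {{0},{1},{2},{3},{4},{5},{6}}
Fixed point at round 4; 7 class(es).
[4]={4}  [2]={2}

Answer: NOT BISIMILAR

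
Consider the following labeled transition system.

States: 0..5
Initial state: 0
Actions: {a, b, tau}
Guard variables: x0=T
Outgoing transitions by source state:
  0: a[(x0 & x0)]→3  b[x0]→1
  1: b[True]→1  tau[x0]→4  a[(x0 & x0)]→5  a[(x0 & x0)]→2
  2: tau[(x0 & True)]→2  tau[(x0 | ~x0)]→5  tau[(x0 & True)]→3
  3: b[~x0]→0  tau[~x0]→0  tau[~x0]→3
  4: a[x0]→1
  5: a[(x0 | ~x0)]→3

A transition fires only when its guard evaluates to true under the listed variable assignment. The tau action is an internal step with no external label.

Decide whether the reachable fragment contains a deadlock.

R = {0,1,2,3,4,5}
  0: a→3  b→1  [2 out]
  1: a→2  a→5  b→1  tau→4  [4 out]
  2: tau→2  tau→3  tau→5  [3 out]
  3: ∅  [deadlock]
  4: a→1  [1 out]
  5: a→3  [1 out]
witness 3: a

Answer: DEADLOCK at state 3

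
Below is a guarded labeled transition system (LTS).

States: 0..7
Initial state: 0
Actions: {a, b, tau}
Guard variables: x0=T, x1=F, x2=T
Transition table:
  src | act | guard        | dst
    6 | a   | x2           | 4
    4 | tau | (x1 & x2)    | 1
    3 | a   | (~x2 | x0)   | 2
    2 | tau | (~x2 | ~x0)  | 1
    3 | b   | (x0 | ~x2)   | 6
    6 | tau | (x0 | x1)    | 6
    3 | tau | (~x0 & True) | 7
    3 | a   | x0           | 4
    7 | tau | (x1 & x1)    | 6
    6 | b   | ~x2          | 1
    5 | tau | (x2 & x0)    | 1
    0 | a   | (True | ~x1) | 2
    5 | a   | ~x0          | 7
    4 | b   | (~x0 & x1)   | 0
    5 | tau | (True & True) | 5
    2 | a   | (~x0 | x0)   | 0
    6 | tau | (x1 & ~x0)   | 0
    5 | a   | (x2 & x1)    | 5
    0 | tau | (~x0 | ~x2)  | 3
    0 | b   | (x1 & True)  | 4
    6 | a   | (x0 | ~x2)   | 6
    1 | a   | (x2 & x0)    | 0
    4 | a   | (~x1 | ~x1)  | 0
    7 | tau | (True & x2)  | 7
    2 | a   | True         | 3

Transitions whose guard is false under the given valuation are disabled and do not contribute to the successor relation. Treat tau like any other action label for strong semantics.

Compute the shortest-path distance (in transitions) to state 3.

BFS to 3:
  Layer 0: {0}
  Layer 1: {2}
  Layer 2: {3}
3 enters at depth 2; path a·a

Answer: 2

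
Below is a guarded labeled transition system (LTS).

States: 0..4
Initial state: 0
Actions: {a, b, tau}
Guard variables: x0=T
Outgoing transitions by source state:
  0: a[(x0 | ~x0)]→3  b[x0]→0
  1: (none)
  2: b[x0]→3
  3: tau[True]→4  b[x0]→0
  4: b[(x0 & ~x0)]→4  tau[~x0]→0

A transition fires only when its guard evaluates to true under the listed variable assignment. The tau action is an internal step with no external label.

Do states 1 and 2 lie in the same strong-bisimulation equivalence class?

Bisimulation quotient by refinement:
  π0 = {{0,1,2,3,4}}
  π1 = {{0},{1,4},{2},{3}}
Fixed point at round 2; 4 class(es).
1∈{1,4}, 2∈{2}

Answer: NOT BISIMILAR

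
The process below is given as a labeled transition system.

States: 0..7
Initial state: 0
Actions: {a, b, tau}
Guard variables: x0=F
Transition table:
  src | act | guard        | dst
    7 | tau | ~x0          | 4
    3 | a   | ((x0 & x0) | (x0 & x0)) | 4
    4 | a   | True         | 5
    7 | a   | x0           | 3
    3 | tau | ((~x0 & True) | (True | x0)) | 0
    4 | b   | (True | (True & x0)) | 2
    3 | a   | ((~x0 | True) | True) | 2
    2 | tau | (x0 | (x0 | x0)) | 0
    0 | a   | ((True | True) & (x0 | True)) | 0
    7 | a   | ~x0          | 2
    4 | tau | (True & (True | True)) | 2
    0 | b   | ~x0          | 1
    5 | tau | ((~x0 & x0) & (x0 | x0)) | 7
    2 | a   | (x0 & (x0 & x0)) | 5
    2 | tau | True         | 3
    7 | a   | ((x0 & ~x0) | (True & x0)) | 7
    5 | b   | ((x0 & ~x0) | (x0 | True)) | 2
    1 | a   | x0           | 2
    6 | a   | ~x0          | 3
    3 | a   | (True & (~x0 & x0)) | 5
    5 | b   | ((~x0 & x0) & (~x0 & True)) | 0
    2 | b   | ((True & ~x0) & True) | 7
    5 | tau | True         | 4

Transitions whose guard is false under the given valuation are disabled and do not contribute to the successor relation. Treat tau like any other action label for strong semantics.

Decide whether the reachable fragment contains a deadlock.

Answer: DEADLOCK at state 1

Trace:
R = {0,1}
  0: a→0  b→1  [2 out]
  1: ∅  [STUCK]
trace reaching 1: b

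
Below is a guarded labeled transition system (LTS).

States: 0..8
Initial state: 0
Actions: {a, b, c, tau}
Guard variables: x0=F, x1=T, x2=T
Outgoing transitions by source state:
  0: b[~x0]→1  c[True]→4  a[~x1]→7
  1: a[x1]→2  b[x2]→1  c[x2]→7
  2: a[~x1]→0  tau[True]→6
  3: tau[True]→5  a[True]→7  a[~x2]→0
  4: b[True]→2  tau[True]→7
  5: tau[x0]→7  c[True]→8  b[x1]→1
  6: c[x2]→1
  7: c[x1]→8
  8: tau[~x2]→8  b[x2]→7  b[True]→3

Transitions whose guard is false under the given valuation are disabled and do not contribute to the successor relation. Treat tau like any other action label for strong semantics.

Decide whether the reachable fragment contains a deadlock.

Reach set: {0,1,2,3,4,5,6,7,8}
  0: b→1  c→4  [2 exit(s)]
  1: a→2  b→1  c→7  [3 exit(s)]
  2: tau→6  [1 exit(s)]
  3: a→7  tau→5  [2 exit(s)]
  4: b→2  tau→7  [2 exit(s)]
  5: b→1  c→8  [2 exit(s)]
  6: c→1  [1 exit(s)]
  7: c→8  [1 exit(s)]
  8: b→3  b→7  [2 exit(s)]

Answer: DEADLOCK-FREE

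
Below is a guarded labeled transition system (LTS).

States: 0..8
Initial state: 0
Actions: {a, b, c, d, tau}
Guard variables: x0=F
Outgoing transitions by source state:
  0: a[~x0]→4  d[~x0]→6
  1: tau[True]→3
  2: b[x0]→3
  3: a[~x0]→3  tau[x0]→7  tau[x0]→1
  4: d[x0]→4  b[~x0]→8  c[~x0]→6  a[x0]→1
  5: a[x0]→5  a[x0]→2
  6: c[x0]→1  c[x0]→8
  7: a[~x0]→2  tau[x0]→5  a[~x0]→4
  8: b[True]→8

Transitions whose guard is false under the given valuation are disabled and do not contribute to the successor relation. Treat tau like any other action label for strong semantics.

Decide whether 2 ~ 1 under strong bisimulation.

Answer: NOT BISIMILAR

Analysis:
Refine partition for ~:
  round 0: {{0,1,2,3,4,5,6,7,8}}
  round 1: {{0},{1},{2,5,6},{3,7},{4},{8}}
  round 2: {{0},{1},{2,5,6},{3},{4},{7},{8}}
Fixed point at round 3; 7 class(es).
class of 2: {2,5,6}; class of 1: {1}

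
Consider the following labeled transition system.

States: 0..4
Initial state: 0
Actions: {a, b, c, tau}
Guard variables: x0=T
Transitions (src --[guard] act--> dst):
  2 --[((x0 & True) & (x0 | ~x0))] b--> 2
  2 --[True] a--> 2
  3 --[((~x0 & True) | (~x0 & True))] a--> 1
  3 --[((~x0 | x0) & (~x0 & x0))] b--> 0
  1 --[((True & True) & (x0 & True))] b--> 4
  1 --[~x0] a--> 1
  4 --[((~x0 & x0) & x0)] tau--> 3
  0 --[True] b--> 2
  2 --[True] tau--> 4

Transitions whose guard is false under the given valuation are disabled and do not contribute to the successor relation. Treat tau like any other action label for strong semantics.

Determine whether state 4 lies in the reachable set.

Answer: REACHABLE

Working:
Guard filter leaves 5 enabled edge(s).
Layer 0: {0}
Layer 1: {2}  total {0,2}
Layer 2: {4}  total {0,2,4}
Reach set: {0,2,4}
witness 4: b·tau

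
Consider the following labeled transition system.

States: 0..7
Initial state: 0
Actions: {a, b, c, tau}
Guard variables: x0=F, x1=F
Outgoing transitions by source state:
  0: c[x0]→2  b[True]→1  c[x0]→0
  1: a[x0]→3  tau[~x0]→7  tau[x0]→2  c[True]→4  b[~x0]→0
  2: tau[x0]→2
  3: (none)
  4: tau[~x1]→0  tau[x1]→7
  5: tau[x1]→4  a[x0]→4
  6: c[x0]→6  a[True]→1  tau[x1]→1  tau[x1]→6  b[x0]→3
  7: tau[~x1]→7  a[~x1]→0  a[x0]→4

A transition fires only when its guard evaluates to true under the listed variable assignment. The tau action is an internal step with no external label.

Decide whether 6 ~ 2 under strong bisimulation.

Answer: NOT BISIMILAR

Trace:
Bisimulation quotient by refinement:
  P[0] = {{0,1,2,3,4,5,6,7}}
  P[1] = {{0},{1},{2,3,5},{4},{6},{7}}
6 equivalence class(es) (converged in 2)
class of 6: {6}; class of 2: {2,3,5}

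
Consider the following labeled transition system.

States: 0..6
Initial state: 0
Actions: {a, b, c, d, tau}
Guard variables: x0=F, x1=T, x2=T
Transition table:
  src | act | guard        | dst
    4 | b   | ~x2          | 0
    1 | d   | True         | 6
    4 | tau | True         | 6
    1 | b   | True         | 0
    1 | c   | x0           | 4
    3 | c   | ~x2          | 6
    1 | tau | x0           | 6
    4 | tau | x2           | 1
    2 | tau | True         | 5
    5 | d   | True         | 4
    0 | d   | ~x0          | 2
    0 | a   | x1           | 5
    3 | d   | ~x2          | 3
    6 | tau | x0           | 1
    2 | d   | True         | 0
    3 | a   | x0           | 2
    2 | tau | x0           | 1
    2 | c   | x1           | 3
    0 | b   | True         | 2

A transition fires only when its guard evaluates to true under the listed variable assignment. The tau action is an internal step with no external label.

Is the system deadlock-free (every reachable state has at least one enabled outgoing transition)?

R = {0,1,2,3,4,5,6}
  0: a→5  b→2  d→2  [3 out]
  1: b→0  d→6  [2 out]
  2: c→3  d→0  tau→5  [3 out]
  3: ∅  [STUCK]
  4: tau→1  tau→6  [2 out]
  5: d→4  [1 out]
  6: ∅  [STUCK]
witness 3: d·c

Answer: DEADLOCK at state 3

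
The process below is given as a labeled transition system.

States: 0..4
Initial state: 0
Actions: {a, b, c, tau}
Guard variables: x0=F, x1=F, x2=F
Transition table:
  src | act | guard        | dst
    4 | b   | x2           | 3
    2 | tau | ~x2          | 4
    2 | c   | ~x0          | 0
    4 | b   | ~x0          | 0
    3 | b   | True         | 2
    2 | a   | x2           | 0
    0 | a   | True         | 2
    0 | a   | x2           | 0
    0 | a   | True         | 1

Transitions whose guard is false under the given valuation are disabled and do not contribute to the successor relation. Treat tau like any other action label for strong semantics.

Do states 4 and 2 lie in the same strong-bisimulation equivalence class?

Answer: NOT BISIMILAR

Analysis:
Bisimulation quotient by refinement:
  P[0] = {{0,1,2,3,4}}
  P[1] = {{0},{1},{2},{3,4}}
  P[2] = {{0},{1},{2},{3},{4}}
Fixed point at round 3; 5 class(es).
class of 4: {4}; class of 2: {2}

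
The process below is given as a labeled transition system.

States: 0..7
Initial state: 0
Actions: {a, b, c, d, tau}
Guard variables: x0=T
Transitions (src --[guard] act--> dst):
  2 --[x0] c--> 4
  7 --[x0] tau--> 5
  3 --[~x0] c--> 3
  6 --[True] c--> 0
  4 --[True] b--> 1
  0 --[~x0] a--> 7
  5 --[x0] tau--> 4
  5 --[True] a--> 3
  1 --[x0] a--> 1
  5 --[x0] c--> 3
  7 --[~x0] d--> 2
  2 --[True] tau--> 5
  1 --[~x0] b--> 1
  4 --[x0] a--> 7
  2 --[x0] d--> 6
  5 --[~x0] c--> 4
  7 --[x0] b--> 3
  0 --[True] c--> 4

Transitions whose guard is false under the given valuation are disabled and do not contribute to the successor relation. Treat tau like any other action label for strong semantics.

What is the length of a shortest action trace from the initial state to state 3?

Layered search for 3:
  L0 = {0}
  L1 = {4}
  L2 = {1,7}
  L3 = {3,5}
3 enters at depth 3; path c·a·b

Answer: 3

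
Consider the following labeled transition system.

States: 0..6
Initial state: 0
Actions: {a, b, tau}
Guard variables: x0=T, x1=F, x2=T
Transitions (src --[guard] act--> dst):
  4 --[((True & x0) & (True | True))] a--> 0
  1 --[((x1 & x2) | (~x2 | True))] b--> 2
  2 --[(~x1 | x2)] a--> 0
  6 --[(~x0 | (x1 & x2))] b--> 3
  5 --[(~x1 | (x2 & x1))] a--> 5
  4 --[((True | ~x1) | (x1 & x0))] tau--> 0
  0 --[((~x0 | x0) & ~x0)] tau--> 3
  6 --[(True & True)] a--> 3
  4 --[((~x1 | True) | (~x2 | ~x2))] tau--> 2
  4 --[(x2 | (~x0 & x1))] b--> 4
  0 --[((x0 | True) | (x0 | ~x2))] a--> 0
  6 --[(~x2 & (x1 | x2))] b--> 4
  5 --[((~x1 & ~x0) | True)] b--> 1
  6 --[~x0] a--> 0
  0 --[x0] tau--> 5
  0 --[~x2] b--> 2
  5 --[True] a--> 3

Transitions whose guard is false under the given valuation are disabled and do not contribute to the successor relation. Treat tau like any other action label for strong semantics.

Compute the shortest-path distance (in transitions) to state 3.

Breadth-first toward 3:
  depth 0: {0}
  depth 1: {5}
  depth 2: {1,3}
3 enters at depth 2; path tau·a

Answer: 2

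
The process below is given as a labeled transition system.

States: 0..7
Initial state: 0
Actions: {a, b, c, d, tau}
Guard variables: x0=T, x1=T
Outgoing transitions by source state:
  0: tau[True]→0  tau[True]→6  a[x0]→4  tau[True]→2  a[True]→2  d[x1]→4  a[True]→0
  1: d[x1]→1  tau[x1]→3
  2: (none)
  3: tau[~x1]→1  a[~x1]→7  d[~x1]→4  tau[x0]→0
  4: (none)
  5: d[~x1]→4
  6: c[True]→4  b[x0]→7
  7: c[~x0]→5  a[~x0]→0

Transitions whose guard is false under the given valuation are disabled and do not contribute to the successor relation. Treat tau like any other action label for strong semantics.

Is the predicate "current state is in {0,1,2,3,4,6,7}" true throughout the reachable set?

Safe = {0,1,2,3,4,6,7}
Reach set: {0,2,4,6,7}
  0: ok
  2: ok
  4: ok
  6: ok
  7: ok

Answer: INVARIANT HOLDS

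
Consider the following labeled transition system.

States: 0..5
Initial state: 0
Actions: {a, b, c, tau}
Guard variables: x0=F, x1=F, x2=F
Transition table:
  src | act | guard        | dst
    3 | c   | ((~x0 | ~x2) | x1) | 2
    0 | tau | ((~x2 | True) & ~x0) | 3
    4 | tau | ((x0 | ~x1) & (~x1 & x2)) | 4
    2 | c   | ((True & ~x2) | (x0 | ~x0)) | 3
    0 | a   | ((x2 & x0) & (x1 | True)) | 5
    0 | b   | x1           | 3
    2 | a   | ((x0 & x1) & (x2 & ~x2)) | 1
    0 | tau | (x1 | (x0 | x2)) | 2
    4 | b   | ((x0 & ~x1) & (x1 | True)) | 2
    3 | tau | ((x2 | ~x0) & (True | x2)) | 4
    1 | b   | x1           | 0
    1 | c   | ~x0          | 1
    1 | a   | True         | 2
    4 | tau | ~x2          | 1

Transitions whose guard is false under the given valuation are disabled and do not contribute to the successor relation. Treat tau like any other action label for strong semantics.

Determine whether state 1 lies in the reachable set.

Answer: REACHABLE

Working:
After dropping false guards: 7 live edges.
L0 = {0}
L1 = {3}  total {0,3}
L2 = {2,4}  total {0,2,3,4}
L3 = {1}  total {0,1,2,3,4}
Reach set: {0,1,2,3,4}
Path to 1: tau·tau·tau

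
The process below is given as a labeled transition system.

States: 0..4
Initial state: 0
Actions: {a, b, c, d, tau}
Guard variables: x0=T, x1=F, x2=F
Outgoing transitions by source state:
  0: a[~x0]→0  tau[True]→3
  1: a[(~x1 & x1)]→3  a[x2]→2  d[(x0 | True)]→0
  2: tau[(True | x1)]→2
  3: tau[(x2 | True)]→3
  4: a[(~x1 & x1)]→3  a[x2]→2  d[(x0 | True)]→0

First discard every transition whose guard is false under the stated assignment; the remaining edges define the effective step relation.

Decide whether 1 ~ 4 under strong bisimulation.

Compute ~ classes (split until stable):
  round 0: {{0,1,2,3,4}}
  round 1: {{0,2,3},{1,4}}
2 equivalence class(es) (converged in 2)
1∈{1,4}, 4∈{1,4}

Answer: BISIMILAR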